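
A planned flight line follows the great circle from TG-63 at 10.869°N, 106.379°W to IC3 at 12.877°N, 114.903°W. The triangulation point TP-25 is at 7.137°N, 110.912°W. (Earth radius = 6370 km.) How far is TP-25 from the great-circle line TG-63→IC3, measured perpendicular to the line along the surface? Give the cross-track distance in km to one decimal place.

δ₁₃ = central angle TG-63→TP-25 = 0.101717 rad  (haversine)
θ₁₃ = bearing TG-63→TP-25 = 230.561°,  θ₁₂ = bearing TG-63→IC3 = 284.389°
dₓₜ = R·arcsin(sin δ₁₃ · sin(θ₁₃ − θ₁₂)) = 6370·arcsin(0.10154·sin(-53.827°)) = -522.725 km
|dₓₜ| = 522.725 km

522.7 km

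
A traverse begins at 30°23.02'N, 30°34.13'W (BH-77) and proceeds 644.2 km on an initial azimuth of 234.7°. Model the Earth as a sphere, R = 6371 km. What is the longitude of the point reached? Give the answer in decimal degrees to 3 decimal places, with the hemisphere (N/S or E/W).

BH-77: φ = +30.38367°, λ = -30.56883°
δ = d/R = 644.2/6371 = 0.101114 rad
φ₂ = arcsin(sin φ₁ cos δ + cos φ₁ sin δ cos θ)
   = arcsin(0.50579·0.99489 + 0.86266·0.10094·-0.57786) = 26.92896°
λ₂ = λ₁ + atan2(sin θ sin δ cos φ₁, cos δ − sin φ₁ sin φ₂) = -35.87064°

35.871°W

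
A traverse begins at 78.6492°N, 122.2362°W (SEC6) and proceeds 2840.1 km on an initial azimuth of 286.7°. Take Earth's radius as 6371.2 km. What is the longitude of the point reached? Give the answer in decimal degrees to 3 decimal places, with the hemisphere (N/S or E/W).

δ = d/R = 2840.1/6371.2 = 0.445772 rad
φ₂ = arcsin(sin φ₁ cos δ + cos φ₁ sin δ cos θ)
   = arcsin(0.98044·0.90228 + 0.19682·0.43115·0.28736) = 65.36958°
λ₂ = λ₁ + atan2(sin θ sin δ cos φ₁, cos δ − sin φ₁ sin φ₂) = 155.50105°

155.501°E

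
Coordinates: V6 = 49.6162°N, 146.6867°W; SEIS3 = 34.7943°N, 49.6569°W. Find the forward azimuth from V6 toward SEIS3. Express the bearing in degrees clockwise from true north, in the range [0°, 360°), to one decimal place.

Δλ = 97.0298°
y = sin Δλ · cos φ₂ = 0.815033
x = cos φ₁ sin φ₂ − sin φ₁ cos φ₂ cos Δλ = 0.446271
θ = atan2(y, x) = 61.2971° → 61.2971° (mod 360°)

61.3°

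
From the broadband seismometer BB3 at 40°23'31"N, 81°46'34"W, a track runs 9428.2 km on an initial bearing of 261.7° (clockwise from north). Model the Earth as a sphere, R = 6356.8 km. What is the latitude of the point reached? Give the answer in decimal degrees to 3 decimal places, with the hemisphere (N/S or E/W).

BB3: φ = +40.39194°, λ = -81.77611°
δ = d/R = 9428.2/6356.8 = 1.483168 rad
φ₂ = arcsin(sin φ₁ cos δ + cos φ₁ sin δ cos θ)
   = arcsin(0.64801·0.08752 + 0.76163·0.99616·-0.14436) = -3.02732°
λ₂ = λ₁ + atan2(sin θ sin δ cos φ₁, cos δ − sin φ₁ sin φ₂) = -162.56548°

3.027°S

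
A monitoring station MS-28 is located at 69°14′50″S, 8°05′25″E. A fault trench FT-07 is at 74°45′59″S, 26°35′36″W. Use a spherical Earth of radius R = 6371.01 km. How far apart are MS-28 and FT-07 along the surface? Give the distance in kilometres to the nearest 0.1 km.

MS-28: φ = -69.24722°, λ = +8.09028°
FT-07: φ = -74.76639°, λ = -26.59333°
Δφ = -5.5192°,  Δλ = -34.6836°
a = sin²(Δφ/2) + cos φ₁ cos φ₂ sin²(Δλ/2) = 0.010590
c = 2·arcsin(√a) = 0.206180 rad = 11.8132°
d = R·c = 6371.01 × 0.206180 = 1313.6 km

1313.6 km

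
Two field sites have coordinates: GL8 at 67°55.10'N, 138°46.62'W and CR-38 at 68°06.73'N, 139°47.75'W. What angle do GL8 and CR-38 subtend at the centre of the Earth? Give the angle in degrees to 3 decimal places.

0.428°

GL8: φ = +67.91833°, λ = -138.77700°
CR-38: φ = +68.11217°, λ = -139.79583°
Δφ = 0.1938°,  Δλ = -1.0188°
a = sin²(Δφ/2) + cos φ₁ cos φ₂ sin²(Δλ/2) = 0.000014
c = 2·arcsin(√a) = 0.007467 rad = 0.4278°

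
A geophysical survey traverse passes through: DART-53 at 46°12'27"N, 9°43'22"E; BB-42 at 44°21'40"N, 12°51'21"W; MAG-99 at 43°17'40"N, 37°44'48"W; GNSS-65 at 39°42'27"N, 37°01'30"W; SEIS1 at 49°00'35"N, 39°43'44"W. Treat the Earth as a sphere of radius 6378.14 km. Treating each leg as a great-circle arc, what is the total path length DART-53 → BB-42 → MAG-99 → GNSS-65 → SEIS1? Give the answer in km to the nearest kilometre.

5230 km

DART-53: φ = +46.20750°, λ = +9.72278°
BB-42: φ = +44.36111°, λ = -12.85583°
MAG-99: φ = +43.29444°, λ = -37.74667°
GNSS-65: φ = +39.70750°, λ = -37.02500°
SEIS1: φ = +49.00972°, λ = -39.72889°
DART-53→BB-42: c = 0.278176 rad, d = 1774.25 km
BB-42→MAG-99: c = 0.312752 rad, d = 1994.77 km
MAG-99→GNSS-65: c = 0.063310 rad, d = 403.80 km
GNSS-65→SEIS1: c = 0.165794 rad, d = 1057.46 km
Total = 1774.25 + 1994.77 + 403.80 + 1057.46 = 5230.28 km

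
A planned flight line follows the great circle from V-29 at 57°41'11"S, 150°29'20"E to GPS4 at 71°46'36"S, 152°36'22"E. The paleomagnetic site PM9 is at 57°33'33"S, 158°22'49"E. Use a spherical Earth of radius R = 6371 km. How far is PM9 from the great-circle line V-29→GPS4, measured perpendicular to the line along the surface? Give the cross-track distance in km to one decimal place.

V-29: φ = -57.68639°, λ = +150.48889°
GPS4: φ = -71.77667°, λ = +152.60611°
PM9: φ = -57.55917°, λ = +158.38028°
δ₁₃ = central angle V-29→PM9 = 0.073745 rad  (haversine)
θ₁₃ = bearing V-29→PM9 = 91.612°,  θ₁₂ = bearing V-29→GPS4 = 177.285°
dₓₜ = R·arcsin(sin δ₁₃ · sin(θ₁₃ − θ₁₂)) = 6371·arcsin(0.07368·sin(-85.673°)) = -468.490 km
|dₓₜ| = 468.490 km

468.5 km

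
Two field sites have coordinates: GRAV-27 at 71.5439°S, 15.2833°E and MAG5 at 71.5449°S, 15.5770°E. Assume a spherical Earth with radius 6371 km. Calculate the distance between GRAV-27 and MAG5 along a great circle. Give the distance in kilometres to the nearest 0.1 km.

10.3 km

Δφ = -0.0010°,  Δλ = 0.2937°
a = sin²(Δφ/2) + cos φ₁ cos φ₂ sin²(Δλ/2) = 0.000001
c = 2·arcsin(√a) = 0.001623 rad = 0.0930°
d = R·c = 6371 × 0.001623 = 10.3 km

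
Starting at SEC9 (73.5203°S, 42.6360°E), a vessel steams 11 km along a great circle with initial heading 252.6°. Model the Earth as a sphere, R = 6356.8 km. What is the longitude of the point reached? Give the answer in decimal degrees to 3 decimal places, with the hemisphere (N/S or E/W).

δ = d/R = 11/6356.8 = 0.001730 rad
φ₂ = arcsin(sin φ₁ cos δ + cos φ₁ sin δ cos θ)
   = arcsin(-0.95892·1.00000 + 0.28368·0.00173·-0.29904) = -73.54968°
λ₂ = λ₁ + atan2(sin θ sin δ cos φ₁, cos δ − sin φ₁ sin φ₂) = 42.30191°

42.302°E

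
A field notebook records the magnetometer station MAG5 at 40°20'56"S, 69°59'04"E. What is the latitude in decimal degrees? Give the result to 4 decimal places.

40° + 20′/60 + 56″/3600 = 40 + 0.33333 + 0.01556 = 40.3489°

40.3489°S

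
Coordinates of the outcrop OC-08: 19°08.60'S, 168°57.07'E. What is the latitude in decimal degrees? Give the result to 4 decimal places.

19° + 8.60′/60 = 19 + 0.14333 = 19.1433°

19.1433°S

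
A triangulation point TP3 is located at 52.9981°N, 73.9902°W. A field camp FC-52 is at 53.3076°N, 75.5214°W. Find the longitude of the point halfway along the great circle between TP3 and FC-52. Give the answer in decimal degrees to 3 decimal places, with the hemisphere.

74.753°W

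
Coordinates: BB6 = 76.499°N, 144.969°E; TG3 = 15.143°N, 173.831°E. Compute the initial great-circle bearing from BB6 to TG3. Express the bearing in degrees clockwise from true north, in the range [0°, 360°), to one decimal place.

148.5°

Δλ = 28.8620°
y = sin Δλ · cos φ₂ = 0.465941
x = cos φ₁ sin φ₂ − sin φ₁ cos φ₂ cos Δλ = -0.761026
θ = atan2(y, x) = 148.5228° → 148.5228° (mod 360°)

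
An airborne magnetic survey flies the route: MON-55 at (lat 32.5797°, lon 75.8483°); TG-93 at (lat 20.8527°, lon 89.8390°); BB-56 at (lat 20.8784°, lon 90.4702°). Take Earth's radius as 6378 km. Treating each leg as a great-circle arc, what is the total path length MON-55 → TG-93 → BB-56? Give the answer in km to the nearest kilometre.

MON-55→TG-93: c = 0.298538 rad, d = 1904.08 km
TG-93→BB-56: c = 0.010304 rad, d = 65.72 km
Total = 1904.08 + 65.72 = 1969.79 km

1970 km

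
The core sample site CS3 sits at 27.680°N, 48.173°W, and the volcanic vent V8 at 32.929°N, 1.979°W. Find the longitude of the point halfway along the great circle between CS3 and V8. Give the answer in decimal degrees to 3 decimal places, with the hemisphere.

Bx = cos φ₂ cos Δλ = 0.581010,  By = cos φ₂ sin Δλ = 0.605745
φₘ = atan2(sin φ₁ + sin φ₂, √((cos φ₁ + Bx)² + By²)) = 32.42977°
λₘ = λ₁ + atan2(By, cos φ₁ + Bx) = -25.73060°

25.731°W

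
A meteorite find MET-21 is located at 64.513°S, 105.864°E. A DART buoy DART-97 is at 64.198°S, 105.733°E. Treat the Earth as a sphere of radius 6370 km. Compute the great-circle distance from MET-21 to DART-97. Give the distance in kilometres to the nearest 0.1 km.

35.6 km

Δφ = 0.3150°,  Δλ = -0.1310°
a = sin²(Δφ/2) + cos φ₁ cos φ₂ sin²(Δλ/2) = 0.000008
c = 2·arcsin(√a) = 0.005586 rad = 0.3201°
d = R·c = 6370 × 0.005586 = 35.6 km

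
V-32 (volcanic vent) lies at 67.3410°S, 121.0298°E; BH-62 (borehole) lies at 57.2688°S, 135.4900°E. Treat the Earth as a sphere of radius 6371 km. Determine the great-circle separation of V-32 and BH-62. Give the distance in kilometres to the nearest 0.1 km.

Δφ = 10.0722°,  Δλ = 14.4602°
a = sin²(Δφ/2) + cos φ₁ cos φ₂ sin²(Δλ/2) = 0.011005
c = 2·arcsin(√a) = 0.210199 rad = 12.0435°
d = R·c = 6371 × 0.210199 = 1339.2 km

1339.2 km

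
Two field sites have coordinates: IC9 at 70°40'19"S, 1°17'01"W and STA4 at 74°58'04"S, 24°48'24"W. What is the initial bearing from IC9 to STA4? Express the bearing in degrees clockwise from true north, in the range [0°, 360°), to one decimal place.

227.4°

IC9: φ = -70.67194°, λ = -1.28361°
STA4: φ = -74.96778°, λ = -24.80667°
Δλ = -23.5231°
y = sin Δλ · cos φ₂ = -0.103516
x = cos φ₁ sin φ₂ − sin φ₁ cos φ₂ cos Δλ = -0.095245
θ = atan2(y, x) = -132.6170° → 227.3830° (mod 360°)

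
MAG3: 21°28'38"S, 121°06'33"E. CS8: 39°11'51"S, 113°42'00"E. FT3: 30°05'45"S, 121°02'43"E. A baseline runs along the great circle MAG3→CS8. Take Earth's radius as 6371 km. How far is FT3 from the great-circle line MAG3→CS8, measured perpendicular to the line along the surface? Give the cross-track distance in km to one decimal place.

290.0 km

MAG3: φ = -21.47722°, λ = +121.10917°
CS8: φ = -39.19750°, λ = +113.70000°
FT3: φ = -30.09583°, λ = +121.04528°
δ₁₃ = central angle MAG3→FT3 = 0.150426 rad  (haversine)
θ₁₃ = bearing MAG3→FT3 = 180.369°,  θ₁₂ = bearing MAG3→CS8 = 198.046°
dₓₜ = R·arcsin(sin δ₁₃ · sin(θ₁₃ − θ₁₂)) = 6371·arcsin(0.14986·sin(-17.677°)) = -290.010 km
|dₓₜ| = 290.010 km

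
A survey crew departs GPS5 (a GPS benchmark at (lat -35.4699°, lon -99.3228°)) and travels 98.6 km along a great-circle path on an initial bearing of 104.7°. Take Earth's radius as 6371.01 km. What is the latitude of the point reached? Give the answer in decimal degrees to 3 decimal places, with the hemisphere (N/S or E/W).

δ = d/R = 98.6/6371.01 = 0.015476 rad
φ₂ = arcsin(sin φ₁ cos δ + cos φ₁ sin δ cos θ)
   = arcsin(-0.58028·0.99988 + 0.81442·0.01548·-0.25376) = -35.69032°
λ₂ = λ₁ + atan2(sin θ sin δ cos φ₁, cos δ − sin φ₁ sin φ₂) = -98.26673°

35.690°S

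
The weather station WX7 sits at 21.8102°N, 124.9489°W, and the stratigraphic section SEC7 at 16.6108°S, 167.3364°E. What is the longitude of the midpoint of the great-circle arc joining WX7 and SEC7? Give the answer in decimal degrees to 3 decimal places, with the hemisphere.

159.414°W

Bx = cos φ₂ cos Δλ = 0.363393,  By = cos φ₂ sin Δλ = -0.886693
φₘ = atan2(sin φ₁ + sin φ₂, √((cos φ₁ + Bx)² + By²)) = 3.12942°
λₘ = λ₁ + atan2(By, cos φ₁ + Bx) = -159.41437°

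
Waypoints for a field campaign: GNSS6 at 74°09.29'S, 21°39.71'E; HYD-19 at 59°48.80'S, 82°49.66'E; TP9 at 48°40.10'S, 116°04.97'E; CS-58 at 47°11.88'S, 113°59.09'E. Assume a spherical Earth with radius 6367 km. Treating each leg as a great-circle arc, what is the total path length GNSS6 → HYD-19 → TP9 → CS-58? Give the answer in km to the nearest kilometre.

GNSS6: φ = -74.15483°, λ = +21.66183°
HYD-19: φ = -59.81333°, λ = +82.82767°
TP9: φ = -48.66833°, λ = +116.08283°
CS-58: φ = -47.19800°, λ = +113.98483°
GNSS6→HYD-19: c = 0.456142 rad, d = 2904.25 km
HYD-19→TP9: c = 0.385102 rad, d = 2451.94 km
TP9→CS-58: c = 0.035500 rad, d = 226.03 km
Total = 2904.25 + 2451.94 + 226.03 = 5582.22 km

5582 km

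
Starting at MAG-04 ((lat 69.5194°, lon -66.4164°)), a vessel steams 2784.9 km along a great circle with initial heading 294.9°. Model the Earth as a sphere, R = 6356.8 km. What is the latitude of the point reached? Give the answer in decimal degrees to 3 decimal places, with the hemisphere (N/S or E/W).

δ = d/R = 2784.9/6356.8 = 0.438098 rad
φ₂ = arcsin(sin φ₁ cos δ + cos φ₁ sin δ cos θ)
   = arcsin(0.93679·0.90556 + 0.34989·0.42422·0.42104) = 65.61817°
λ₂ = λ₁ + atan2(sin θ sin δ cos φ₁, cos δ − sin φ₁ sin φ₂) = -135.18045°

65.618°N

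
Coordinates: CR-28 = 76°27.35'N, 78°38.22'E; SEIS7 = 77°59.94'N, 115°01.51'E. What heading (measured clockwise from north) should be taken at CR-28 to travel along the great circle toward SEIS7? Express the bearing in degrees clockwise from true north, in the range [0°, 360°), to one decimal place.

CR-28: φ = +76.45583°, λ = +78.63700°
SEIS7: φ = +77.99900°, λ = +115.02517°
Δλ = 36.3882°
y = sin Δλ · cos φ₂ = 0.123354
x = cos φ₁ sin φ₂ − sin φ₁ cos φ₂ cos Δλ = 0.066345
θ = atan2(y, x) = 61.7267° → 61.7267° (mod 360°)

61.7°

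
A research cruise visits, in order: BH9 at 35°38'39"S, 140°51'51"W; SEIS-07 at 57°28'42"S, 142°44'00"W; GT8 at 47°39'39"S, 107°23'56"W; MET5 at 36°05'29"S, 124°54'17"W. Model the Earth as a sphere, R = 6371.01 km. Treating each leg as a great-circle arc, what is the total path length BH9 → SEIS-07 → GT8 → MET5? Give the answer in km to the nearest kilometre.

6949 km

BH9: φ = -35.64417°, λ = -140.86417°
SEIS-07: φ = -57.47833°, λ = -142.73333°
GT8: φ = -47.66083°, λ = -107.39889°
MET5: φ = -36.09139°, λ = -124.90472°
BH9→SEIS-07: c = 0.381703 rad, d = 2431.83 km
SEIS-07→GT8: c = 0.406136 rad, d = 2587.50 km
GT8→MET5: c = 0.302899 rad, d = 1929.77 km
Total = 2431.83 + 2587.50 + 1929.77 = 6949.10 km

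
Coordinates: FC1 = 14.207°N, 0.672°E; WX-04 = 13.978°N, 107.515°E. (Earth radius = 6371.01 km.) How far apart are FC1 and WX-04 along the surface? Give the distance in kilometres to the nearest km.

11377 km

Δφ = -0.2290°,  Δλ = 106.8430°
a = sin²(Δφ/2) + cos φ₁ cos φ₂ sin²(Δλ/2) = 0.606644
c = 2·arcsin(√a) = 1.785736 rad = 102.3151°
d = R·c = 6371.01 × 1.785736 = 11376.9 km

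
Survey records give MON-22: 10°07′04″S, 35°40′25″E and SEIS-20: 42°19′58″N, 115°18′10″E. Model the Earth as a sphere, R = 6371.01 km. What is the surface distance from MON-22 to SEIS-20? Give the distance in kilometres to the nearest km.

9927 km

MON-22: φ = -10.11778°, λ = +35.67361°
SEIS-20: φ = +42.33278°, λ = +115.30278°
Δφ = 52.4506°,  Δλ = 79.6292°
a = sin²(Δφ/2) + cos φ₁ cos φ₂ sin²(Δλ/2) = 0.493648
c = 2·arcsin(√a) = 1.558092 rad = 89.2721°
d = R·c = 6371.01 × 1.558092 = 9926.6 km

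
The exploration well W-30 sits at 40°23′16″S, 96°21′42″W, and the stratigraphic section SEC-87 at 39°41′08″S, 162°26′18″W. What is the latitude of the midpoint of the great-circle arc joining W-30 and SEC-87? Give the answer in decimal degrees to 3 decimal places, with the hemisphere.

45.064°S

W-30: φ = -40.38778°, λ = -96.36167°
SEC-87: φ = -39.68556°, λ = -162.43833°
Bx = cos φ₂ cos Δλ = 0.312067,  By = cos φ₂ sin Δλ = -0.703447
φₘ = atan2(sin φ₁ + sin φ₂, √((cos φ₁ + Bx)² + By²)) = -45.06418°
λₘ = λ₁ + atan2(By, cos φ₁ + Bx) = -129.59186°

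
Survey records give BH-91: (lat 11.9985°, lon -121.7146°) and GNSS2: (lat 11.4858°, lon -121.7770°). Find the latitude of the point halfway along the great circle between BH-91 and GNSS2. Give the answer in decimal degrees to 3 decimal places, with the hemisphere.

11.742°N

Bx = cos φ₂ cos Δλ = 0.979974,  By = cos φ₂ sin Δλ = -0.001067
φₘ = atan2(sin φ₁ + sin φ₂, √((cos φ₁ + Bx)² + By²)) = 11.74215°
λₘ = λ₁ + atan2(By, cos φ₁ + Bx) = -121.74583°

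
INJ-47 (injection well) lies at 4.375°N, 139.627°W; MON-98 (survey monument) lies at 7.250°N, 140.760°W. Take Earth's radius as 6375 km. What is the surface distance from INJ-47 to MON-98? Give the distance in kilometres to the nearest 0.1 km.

Δφ = 2.8750°,  Δλ = -1.1330°
a = sin²(Δφ/2) + cos φ₁ cos φ₂ sin²(Δλ/2) = 0.000726
c = 2·arcsin(√a) = 0.053896 rad = 3.0880°
d = R·c = 6375 × 0.053896 = 343.6 km

343.6 km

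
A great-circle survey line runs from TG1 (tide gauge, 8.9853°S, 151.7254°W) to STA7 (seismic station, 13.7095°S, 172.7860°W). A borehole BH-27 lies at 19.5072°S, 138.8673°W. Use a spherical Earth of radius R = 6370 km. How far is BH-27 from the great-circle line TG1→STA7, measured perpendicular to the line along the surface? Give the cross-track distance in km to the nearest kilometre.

δ₁₃ = central angle TG1→BH-27 = 0.284369 rad  (haversine)
θ₁₃ = bearing TG1→BH-27 = 131.610°,  θ₁₂ = bearing TG1→STA7 = 255.161°
dₓₜ = R·arcsin(sin δ₁₃ · sin(θ₁₃ − θ₁₂)) = 6370·arcsin(0.28055·sin(-123.551°)) = -1503.290 km
|dₓₜ| = 1503.290 km

1503 km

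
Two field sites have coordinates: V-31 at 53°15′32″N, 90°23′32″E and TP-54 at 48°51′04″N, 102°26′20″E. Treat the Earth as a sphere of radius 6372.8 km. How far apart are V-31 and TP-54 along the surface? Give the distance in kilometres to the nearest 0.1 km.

V-31: φ = +53.25889°, λ = +90.39222°
TP-54: φ = +48.85111°, λ = +102.43889°
Δφ = -4.4078°,  Δλ = 12.0467°
a = sin²(Δφ/2) + cos φ₁ cos φ₂ sin²(Δλ/2) = 0.005813
c = 2·arcsin(√a) = 0.152635 rad = 8.7453°
d = R·c = 6372.8 × 0.152635 = 972.7 km

972.7 km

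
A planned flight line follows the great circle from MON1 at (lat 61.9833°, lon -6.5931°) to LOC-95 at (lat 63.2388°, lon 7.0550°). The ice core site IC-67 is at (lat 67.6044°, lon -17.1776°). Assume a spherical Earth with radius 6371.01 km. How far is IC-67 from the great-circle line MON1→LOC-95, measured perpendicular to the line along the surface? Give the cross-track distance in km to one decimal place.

δ₁₃ = central angle MON1→IC-67 = 0.125411 rad  (haversine)
θ₁₃ = bearing MON1→IC-67 = 325.979°,  θ₁₂ = bearing MON1→LOC-95 = 72.679°
dₓₜ = R·arcsin(sin δ₁₃ · sin(θ₁₃ − θ₁₂)) = 6371.01·arcsin(0.12508·sin(253.300°)) = -765.131 km
|dₓₜ| = 765.131 km

765.1 km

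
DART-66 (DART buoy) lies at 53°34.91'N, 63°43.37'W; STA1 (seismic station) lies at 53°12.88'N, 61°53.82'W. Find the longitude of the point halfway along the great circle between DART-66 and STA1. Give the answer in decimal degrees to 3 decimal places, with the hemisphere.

62.806°W

DART-66: φ = +53.58183°, λ = -63.72283°
STA1: φ = +53.21467°, λ = -61.89700°
Bx = cos φ₂ cos Δλ = 0.598515,  By = cos φ₂ sin Δλ = 0.019079
φₘ = atan2(sin φ₁ + sin φ₂, √((cos φ₁ + Bx)² + By²)) = 53.40173°
λₘ = λ₁ + atan2(By, cos φ₁ + Bx) = -62.80598°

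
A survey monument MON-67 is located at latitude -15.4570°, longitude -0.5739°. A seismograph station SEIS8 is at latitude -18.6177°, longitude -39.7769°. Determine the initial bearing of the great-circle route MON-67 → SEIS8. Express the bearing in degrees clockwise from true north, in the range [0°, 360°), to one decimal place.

Δλ = -39.2030°
y = sin Δλ · cos φ₂ = -0.598994
x = cos φ₁ sin φ₂ − sin φ₁ cos φ₂ cos Δλ = -0.111987
θ = atan2(y, x) = -100.5897° → 259.4103° (mod 360°)

259.4°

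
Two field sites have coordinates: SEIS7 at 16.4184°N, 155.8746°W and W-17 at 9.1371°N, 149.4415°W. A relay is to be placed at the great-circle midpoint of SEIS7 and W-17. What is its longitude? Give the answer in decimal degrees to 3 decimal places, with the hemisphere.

Bx = cos φ₂ cos Δλ = 0.981094,  By = cos φ₂ sin Δλ = 0.110621
φₘ = atan2(sin φ₁ + sin φ₂, √((cos φ₁ + Bx)² + By²)) = 12.79724°
λₘ = λ₁ + atan2(By, cos φ₁ + Bx) = -152.61159°

152.612°W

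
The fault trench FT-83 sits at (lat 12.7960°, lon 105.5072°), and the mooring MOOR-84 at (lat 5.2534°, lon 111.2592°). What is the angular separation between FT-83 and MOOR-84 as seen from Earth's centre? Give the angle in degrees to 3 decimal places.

9.440°

Δφ = -7.5426°,  Δλ = 5.7520°
a = sin²(Δφ/2) + cos φ₁ cos φ₂ sin²(Δλ/2) = 0.006771
c = 2·arcsin(√a) = 0.164757 rad = 9.4399°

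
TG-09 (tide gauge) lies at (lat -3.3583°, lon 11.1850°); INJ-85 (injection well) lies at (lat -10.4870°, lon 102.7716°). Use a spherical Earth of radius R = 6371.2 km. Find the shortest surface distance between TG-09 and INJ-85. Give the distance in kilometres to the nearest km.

Δφ = -7.1287°,  Δλ = 91.5866°
a = sin²(Δφ/2) + cos φ₁ cos φ₂ sin²(Δλ/2) = 0.508258
c = 2·arcsin(√a) = 1.587313 rad = 90.9464°
d = R·c = 6371.2 × 1.587313 = 10113.1 km

10113 km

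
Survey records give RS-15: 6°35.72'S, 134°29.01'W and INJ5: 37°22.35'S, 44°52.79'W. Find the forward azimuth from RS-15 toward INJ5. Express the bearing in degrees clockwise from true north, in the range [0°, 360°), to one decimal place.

RS-15: φ = -6.59533°, λ = -134.48350°
INJ5: φ = -37.37250°, λ = -44.87983°
Δλ = 89.6037°
y = sin Δλ · cos φ₂ = 0.794687
x = cos φ₁ sin φ₂ − sin φ₁ cos φ₂ cos Δλ = -0.602346
θ = atan2(y, x) = 127.1609° → 127.1609° (mod 360°)

127.2°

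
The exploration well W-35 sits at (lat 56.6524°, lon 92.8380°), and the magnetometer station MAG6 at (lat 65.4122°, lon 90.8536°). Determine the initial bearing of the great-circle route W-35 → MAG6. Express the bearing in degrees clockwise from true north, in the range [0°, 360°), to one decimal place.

354.6°

Δλ = -1.9844°
y = sin Δλ · cos φ₂ = -0.014408
x = cos φ₁ sin φ₂ − sin φ₁ cos φ₂ cos Δλ = 0.152501
θ = atan2(y, x) = -5.3972° → 354.6028° (mod 360°)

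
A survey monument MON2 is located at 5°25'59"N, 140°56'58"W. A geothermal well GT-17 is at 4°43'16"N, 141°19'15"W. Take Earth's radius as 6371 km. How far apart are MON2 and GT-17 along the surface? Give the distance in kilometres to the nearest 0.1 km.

MON2: φ = +5.43306°, λ = -140.94944°
GT-17: φ = +4.72111°, λ = -141.32083°
Δφ = -0.7119°,  Δλ = -0.3714°
a = sin²(Δφ/2) + cos φ₁ cos φ₂ sin²(Δλ/2) = 0.000049
c = 2·arcsin(√a) = 0.014003 rad = 0.8023°
d = R·c = 6371 × 0.014003 = 89.2 km

89.2 km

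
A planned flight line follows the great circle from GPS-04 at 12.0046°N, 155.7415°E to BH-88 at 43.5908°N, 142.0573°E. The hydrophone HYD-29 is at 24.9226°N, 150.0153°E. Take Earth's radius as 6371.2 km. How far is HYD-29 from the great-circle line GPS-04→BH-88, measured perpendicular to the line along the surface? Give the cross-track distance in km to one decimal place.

106.9 km

δ₁₃ = central angle GPS-04→HYD-29 = 0.244474 rad  (haversine)
θ₁₃ = bearing GPS-04→HYD-29 = 338.048°,  θ₁₂ = bearing GPS-04→BH-88 = 342.023°
dₓₜ = R·arcsin(sin δ₁₃ · sin(θ₁₃ − θ₁₂)) = 6371.2·arcsin(0.24205·sin(-3.975°)) = -106.898 km
|dₓₜ| = 106.898 km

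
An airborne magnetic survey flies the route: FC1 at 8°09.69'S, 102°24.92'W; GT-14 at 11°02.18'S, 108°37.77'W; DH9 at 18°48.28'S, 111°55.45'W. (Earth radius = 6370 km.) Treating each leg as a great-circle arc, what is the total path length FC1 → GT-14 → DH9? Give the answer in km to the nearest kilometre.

1686 km

FC1: φ = -8.16150°, λ = -102.41533°
GT-14: φ = -11.03633°, λ = -108.62950°
DH9: φ = -18.80467°, λ = -111.92417°
FC1→GT-14: c = 0.118113 rad, d = 752.38 km
GT-14→DH9: c = 0.146507 rad, d = 933.25 km
Total = 752.38 + 933.25 = 1685.63 km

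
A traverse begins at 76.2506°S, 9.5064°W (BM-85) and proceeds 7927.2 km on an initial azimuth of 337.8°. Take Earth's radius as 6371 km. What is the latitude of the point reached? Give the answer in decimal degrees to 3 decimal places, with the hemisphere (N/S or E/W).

5.920°S

δ = d/R = 7927.2/6371 = 1.244263 rad
φ₂ = arcsin(sin φ₁ cos δ + cos φ₁ sin δ cos θ)
   = arcsin(-0.97134·0.32076 + 0.23768·0.94716·0.92587) = -5.92005°
λ₂ = λ₁ + atan2(sin θ sin δ cos φ₁, cos δ − sin φ₁ sin φ₂) = -30.59398°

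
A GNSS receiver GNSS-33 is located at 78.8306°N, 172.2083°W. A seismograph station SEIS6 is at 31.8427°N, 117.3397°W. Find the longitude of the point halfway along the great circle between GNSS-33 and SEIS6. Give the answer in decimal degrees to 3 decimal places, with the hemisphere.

126.701°W

Bx = cos φ₂ cos Δλ = 0.488848,  By = cos φ₂ sin Δλ = 0.694750
φₘ = atan2(sin φ₁ + sin φ₂, √((cos φ₁ + Bx)² + By²)) = 57.15481°
λₘ = λ₁ + atan2(By, cos φ₁ + Bx) = -126.70112°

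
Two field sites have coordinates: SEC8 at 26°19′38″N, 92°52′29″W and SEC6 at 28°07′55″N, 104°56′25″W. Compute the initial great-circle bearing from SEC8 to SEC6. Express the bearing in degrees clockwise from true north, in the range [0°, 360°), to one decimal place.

282.3°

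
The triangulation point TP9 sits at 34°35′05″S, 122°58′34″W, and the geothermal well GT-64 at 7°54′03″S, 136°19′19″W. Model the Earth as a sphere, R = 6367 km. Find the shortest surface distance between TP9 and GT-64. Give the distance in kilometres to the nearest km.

TP9: φ = -34.58472°, λ = -122.97611°
GT-64: φ = -7.90083°, λ = -136.32194°
Δφ = 26.6839°,  Δλ = -13.3458°
a = sin²(Δφ/2) + cos φ₁ cos φ₂ sin²(Δλ/2) = 0.064262
c = 2·arcsin(√a) = 0.512594 rad = 29.3694°
d = R·c = 6367 × 0.512594 = 3263.7 km

3264 km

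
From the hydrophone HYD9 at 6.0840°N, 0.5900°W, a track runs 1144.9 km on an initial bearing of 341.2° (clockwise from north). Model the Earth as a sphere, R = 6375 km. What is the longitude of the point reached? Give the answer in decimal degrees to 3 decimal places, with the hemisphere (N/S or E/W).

4.020°W

δ = d/R = 1144.9/6375 = 0.179592 rad
φ₂ = arcsin(sin φ₁ cos δ + cos φ₁ sin δ cos θ)
   = arcsin(0.10599·0.98392 + 0.99437·0.17863·0.94665) = 15.80878°
λ₂ = λ₁ + atan2(sin θ sin δ cos φ₁, cos δ − sin φ₁ sin φ₂) = -4.01998°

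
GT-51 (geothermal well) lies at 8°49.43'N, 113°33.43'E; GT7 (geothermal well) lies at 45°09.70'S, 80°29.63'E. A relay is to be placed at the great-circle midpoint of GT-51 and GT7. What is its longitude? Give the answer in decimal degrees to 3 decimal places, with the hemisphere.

99.866°E

GT-51: φ = +8.82383°, λ = +113.55717°
GT7: φ = -45.16167°, λ = +80.49383°
Bx = cos φ₂ cos Δλ = 0.590929,  By = cos φ₂ sin Δλ = -0.384683
φₘ = atan2(sin φ₁ + sin φ₂, √((cos φ₁ + Bx)² + By²)) = -18.87621°
λₘ = λ₁ + atan2(By, cos φ₁ + Bx) = 99.86602°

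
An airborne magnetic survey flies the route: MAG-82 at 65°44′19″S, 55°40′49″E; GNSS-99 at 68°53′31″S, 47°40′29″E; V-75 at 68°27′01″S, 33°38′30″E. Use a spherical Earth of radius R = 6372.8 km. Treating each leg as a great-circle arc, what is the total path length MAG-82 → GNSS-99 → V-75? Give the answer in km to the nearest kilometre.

1059 km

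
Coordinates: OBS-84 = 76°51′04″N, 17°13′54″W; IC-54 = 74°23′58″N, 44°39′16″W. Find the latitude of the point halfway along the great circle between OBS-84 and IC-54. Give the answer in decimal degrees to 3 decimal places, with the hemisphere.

76.016°N

OBS-84: φ = +76.85111°, λ = -17.23167°
IC-54: φ = +74.39944°, λ = -44.65444°
Bx = cos φ₂ cos Δλ = 0.238710,  By = cos φ₂ sin Δλ = -0.123856
φₘ = atan2(sin φ₁ + sin φ₂, √((cos φ₁ + Bx)² + By²)) = 76.01585°
λₘ = λ₁ + atan2(By, cos φ₁ + Bx) = -32.11007°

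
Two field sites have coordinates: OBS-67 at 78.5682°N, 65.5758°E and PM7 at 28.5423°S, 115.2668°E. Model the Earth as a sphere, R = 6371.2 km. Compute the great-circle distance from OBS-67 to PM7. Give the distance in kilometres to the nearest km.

Δφ = -107.1105°,  Δλ = 49.6910°
a = sin²(Δφ/2) + cos φ₁ cos φ₂ sin²(Δλ/2) = 0.677847
c = 2·arcsin(√a) = 1.934452 rad = 110.8359°
d = R·c = 6371.2 × 1.934452 = 12324.8 km

12325 km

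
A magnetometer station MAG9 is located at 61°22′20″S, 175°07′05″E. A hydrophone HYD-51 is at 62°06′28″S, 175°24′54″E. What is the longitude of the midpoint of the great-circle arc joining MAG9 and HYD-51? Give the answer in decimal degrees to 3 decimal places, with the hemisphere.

175.265°E

MAG9: φ = -61.37222°, λ = +175.11806°
HYD-51: φ = -62.10778°, λ = +175.41500°
Bx = cos φ₂ cos Δλ = 0.467804,  By = cos φ₂ sin Δλ = 0.002424
φₘ = atan2(sin φ₁ + sin φ₂, √((cos φ₁ + Bx)² + By²)) = -61.74008°
λₘ = λ₁ + atan2(By, cos φ₁ + Bx) = 175.26475°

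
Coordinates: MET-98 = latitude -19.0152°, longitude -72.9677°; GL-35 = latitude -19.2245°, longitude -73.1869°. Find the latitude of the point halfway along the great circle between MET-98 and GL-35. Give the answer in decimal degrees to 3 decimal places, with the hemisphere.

19.120°S

Bx = cos φ₂ cos Δλ = 0.944229,  By = cos φ₂ sin Δλ = -0.003612
φₘ = atan2(sin φ₁ + sin φ₂, √((cos φ₁ + Bx)² + By²)) = -19.11988°
λₘ = λ₁ + atan2(By, cos φ₁ + Bx) = -73.07723°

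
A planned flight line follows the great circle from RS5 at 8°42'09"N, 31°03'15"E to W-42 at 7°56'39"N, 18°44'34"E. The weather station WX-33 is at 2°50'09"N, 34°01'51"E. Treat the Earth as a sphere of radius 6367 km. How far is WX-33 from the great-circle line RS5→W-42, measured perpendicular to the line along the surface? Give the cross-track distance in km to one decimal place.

665.3 km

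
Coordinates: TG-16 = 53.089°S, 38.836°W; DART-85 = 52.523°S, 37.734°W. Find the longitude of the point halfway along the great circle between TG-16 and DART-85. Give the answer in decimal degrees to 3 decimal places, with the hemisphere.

38.281°W

Bx = cos φ₂ cos Δλ = 0.608330,  By = cos φ₂ sin Δλ = 0.011702
φₘ = atan2(sin φ₁ + sin φ₂, √((cos φ₁ + Bx)² + By²)) = -52.80728°
λₘ = λ₁ + atan2(By, cos φ₁ + Bx) = -38.28141°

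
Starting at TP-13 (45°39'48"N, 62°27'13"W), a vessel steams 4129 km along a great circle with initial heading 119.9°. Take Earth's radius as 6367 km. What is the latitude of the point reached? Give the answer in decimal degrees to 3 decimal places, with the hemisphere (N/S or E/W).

TP-13: φ = +45.66333°, λ = -62.45361°
δ = d/R = 4129/6367 = 0.648500 rad
φ₂ = arcsin(sin φ₁ cos δ + cos φ₁ sin δ cos θ)
   = arcsin(0.71525·0.79699 + 0.69887·0.60399·-0.49849) = 21.07721°
λ₂ = λ₁ + atan2(sin θ sin δ cos φ₁, cos δ − sin φ₁ sin φ₂) = -28.31890°

21.077°N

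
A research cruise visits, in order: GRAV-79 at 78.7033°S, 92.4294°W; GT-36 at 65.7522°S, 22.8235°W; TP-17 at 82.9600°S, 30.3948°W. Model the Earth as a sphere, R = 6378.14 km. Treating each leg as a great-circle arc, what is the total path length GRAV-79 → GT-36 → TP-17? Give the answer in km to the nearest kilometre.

GRAV-79→GT-36: c = 0.397201 rad, d = 2533.40 km
GT-36→TP-17: c = 0.301813 rad, d = 1925.00 km
Total = 2533.40 + 1925.00 = 4458.41 km

4458 km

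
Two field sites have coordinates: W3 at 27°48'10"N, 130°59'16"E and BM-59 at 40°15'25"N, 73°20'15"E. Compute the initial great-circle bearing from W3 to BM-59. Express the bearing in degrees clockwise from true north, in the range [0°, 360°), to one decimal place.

300.6°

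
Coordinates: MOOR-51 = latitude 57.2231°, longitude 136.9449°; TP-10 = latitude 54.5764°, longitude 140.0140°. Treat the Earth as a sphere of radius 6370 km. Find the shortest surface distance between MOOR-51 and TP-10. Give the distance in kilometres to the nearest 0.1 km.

Δφ = -2.6467°,  Δλ = 3.0691°
a = sin²(Δφ/2) + cos φ₁ cos φ₂ sin²(Δλ/2) = 0.000758
c = 2·arcsin(√a) = 0.055085 rad = 3.1561°
d = R·c = 6370 × 0.055085 = 350.9 km

350.9 km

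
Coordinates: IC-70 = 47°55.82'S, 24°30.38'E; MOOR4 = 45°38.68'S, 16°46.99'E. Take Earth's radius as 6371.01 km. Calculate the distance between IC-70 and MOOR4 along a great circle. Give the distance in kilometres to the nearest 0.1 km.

IC-70: φ = -47.93033°, λ = +24.50633°
MOOR4: φ = -45.64467°, λ = +16.78317°
Δφ = 2.2857°,  Δλ = -7.7232°
a = sin²(Δφ/2) + cos φ₁ cos φ₂ sin²(Δλ/2) = 0.002522
c = 2·arcsin(√a) = 0.100488 rad = 5.7576°
d = R·c = 6371.01 × 0.100488 = 640.2 km

640.2 km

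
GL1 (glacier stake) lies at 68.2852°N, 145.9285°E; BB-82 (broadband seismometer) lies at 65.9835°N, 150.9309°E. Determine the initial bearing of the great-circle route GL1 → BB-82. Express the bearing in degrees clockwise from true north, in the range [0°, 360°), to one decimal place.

137.5°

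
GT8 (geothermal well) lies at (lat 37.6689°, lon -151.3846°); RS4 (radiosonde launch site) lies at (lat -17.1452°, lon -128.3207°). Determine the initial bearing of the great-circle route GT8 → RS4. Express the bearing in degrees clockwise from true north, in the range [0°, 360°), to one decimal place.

154.1°

Δλ = 23.0639°
y = sin Δλ · cos φ₂ = 0.374348
x = cos φ₁ sin φ₂ − sin φ₁ cos φ₂ cos Δλ = -0.770611
θ = atan2(y, x) = 154.0904° → 154.0904° (mod 360°)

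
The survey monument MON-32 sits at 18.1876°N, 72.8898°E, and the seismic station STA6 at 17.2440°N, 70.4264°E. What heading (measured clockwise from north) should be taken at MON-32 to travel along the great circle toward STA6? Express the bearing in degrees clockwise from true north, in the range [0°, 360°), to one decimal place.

Δλ = -2.4634°
y = sin Δλ · cos φ₂ = -0.041049
x = cos φ₁ sin φ₂ − sin φ₁ cos φ₂ cos Δλ = -0.016193
θ = atan2(y, x) = -111.5278° → 248.4722° (mod 360°)

248.5°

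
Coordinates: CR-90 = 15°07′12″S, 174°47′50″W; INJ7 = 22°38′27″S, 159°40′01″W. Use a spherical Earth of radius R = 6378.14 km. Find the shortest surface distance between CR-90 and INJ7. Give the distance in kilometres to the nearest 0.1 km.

CR-90: φ = -15.12000°, λ = -174.79722°
INJ7: φ = -22.64083°, λ = -159.66694°
Δφ = -7.5208°,  Δλ = 15.1303°
a = sin²(Δφ/2) + cos φ₁ cos φ₂ sin²(Δλ/2) = 0.019744
c = 2·arcsin(√a) = 0.281963 rad = 16.1553°
d = R·c = 6378.14 × 0.281963 = 1798.4 km

1798.4 km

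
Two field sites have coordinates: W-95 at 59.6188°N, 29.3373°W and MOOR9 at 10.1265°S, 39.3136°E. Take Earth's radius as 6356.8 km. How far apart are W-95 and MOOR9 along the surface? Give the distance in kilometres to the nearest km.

9797 km

Δφ = -69.7453°,  Δλ = 68.6509°
a = sin²(Δφ/2) + cos φ₁ cos φ₂ sin²(Δλ/2) = 0.485214
c = 2·arcsin(√a) = 1.541220 rad = 88.3054°
d = R·c = 6356.8 × 1.541220 = 9797.2 km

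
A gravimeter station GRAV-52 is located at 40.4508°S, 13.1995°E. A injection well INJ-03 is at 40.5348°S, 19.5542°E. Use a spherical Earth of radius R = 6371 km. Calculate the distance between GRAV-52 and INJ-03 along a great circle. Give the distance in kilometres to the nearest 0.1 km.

537.3 km

Δφ = -0.0840°,  Δλ = 6.3547°
a = sin²(Δφ/2) + cos φ₁ cos φ₂ sin²(Δλ/2) = 0.001777
c = 2·arcsin(√a) = 0.084340 rad = 4.8324°
d = R·c = 6371 × 0.084340 = 537.3 km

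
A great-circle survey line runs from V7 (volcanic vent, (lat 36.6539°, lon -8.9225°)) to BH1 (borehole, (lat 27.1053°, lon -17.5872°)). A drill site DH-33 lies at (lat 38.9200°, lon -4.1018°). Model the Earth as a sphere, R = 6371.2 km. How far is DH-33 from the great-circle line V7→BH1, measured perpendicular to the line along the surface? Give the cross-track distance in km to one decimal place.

δ₁₃ = central angle V7→DH-33 = 0.077350 rad  (haversine)
θ₁₃ = bearing V7→DH-33 = 57.794°,  θ₁₂ = bearing V7→BH1 = 220.000°
dₓₜ = R·arcsin(sin δ₁₃ · sin(θ₁₃ − θ₁₂)) = 6371.2·arcsin(0.07727·sin(-162.206°)) = -150.463 km
|dₓₜ| = 150.463 km

150.5 km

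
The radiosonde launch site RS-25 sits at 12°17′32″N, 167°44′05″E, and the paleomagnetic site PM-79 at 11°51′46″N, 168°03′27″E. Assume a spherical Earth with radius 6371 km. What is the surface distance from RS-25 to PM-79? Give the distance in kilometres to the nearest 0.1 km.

RS-25: φ = +12.29222°, λ = +167.73472°
PM-79: φ = +11.86278°, λ = +168.05750°
Δφ = -0.4294°,  Δλ = 0.3228°
a = sin²(Δφ/2) + cos φ₁ cos φ₂ sin²(Δλ/2) = 0.000022
c = 2·arcsin(√a) = 0.009302 rad = 0.5330°
d = R·c = 6371 × 0.009302 = 59.3 km

59.3 km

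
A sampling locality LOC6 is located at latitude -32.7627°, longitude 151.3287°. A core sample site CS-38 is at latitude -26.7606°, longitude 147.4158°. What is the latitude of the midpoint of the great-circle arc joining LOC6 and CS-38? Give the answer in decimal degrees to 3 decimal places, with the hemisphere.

29.776°S

Bx = cos φ₂ cos Δλ = 0.890814,  By = cos φ₂ sin Δλ = -0.060931
φₘ = atan2(sin φ₁ + sin φ₂, √((cos φ₁ + Bx)² + By²)) = -29.77604°
λₘ = λ₁ + atan2(By, cos φ₁ + Bx) = 149.31358°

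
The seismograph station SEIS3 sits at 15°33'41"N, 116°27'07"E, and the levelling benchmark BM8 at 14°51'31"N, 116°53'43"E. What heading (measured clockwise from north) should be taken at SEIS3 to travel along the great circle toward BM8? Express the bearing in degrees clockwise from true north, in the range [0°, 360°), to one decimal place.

148.6°

SEIS3: φ = +15.56139°, λ = +116.45194°
BM8: φ = +14.85861°, λ = +116.89528°
Δλ = 0.4433°
y = sin Δλ · cos φ₂ = 0.007479
x = cos φ₁ sin φ₂ − sin φ₁ cos φ₂ cos Δλ = -0.012258
θ = atan2(y, x) = 148.6113° → 148.6113° (mod 360°)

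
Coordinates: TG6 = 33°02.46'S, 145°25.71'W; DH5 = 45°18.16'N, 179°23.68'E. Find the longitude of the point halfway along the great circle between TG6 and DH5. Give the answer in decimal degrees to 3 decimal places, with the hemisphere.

161.428°W

TG6: φ = -33.04100°, λ = -145.42850°
DH5: φ = +45.30267°, λ = +179.39467°
Bx = cos φ₂ cos Δλ = 0.574912,  By = cos φ₂ sin Δλ = -0.405208
φₘ = atan2(sin φ₁ + sin φ₂, √((cos φ₁ + Bx)² + By²)) = 6.42658°
λₘ = λ₁ + atan2(By, cos φ₁ + Bx) = -161.42780°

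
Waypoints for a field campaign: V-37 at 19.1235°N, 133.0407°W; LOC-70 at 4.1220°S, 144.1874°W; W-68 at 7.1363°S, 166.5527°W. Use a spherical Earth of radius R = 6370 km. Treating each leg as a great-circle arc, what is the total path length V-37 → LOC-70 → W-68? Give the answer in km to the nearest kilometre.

5354 km

V-37→LOC-70: c = 0.448624 rad, d = 2857.73 km
LOC-70→W-68: c = 0.391942 rad, d = 2496.67 km
Total = 2857.73 + 2496.67 = 5354.41 km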